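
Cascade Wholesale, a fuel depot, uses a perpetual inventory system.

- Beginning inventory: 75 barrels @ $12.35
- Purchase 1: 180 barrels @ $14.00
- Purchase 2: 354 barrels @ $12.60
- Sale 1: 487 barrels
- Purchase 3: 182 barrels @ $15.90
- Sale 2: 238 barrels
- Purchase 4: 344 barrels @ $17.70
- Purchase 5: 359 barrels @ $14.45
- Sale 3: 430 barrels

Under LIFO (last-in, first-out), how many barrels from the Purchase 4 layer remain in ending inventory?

273

Sale 1 (487) [LIFO — newest first]: 354 @ $12.60 + 133 @ $14.00 = $6,322.40
Sale 2 (238) [LIFO — newest first]: 182 @ $15.90 + 47 @ $14.00 + 9 @ $12.35 = $3,662.95
Sale 3 (430) [LIFO — newest first]: 359 @ $14.45 + 71 @ $17.70 = $6,444.25
Total COGS = $6,322.40 + $3,662.95 + $6,444.25 = $16,429.60
Ending inventory: 66 @ $12.35 + 273 @ $17.70 = $5,647.20
Check: goods available $22,076.80 = COGS $16,429.60 + ending $5,647.20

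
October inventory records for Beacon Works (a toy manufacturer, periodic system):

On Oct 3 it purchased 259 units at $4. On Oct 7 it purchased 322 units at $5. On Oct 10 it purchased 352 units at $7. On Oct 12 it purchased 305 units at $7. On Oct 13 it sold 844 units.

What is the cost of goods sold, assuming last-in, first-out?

Oct 13, 844 sold [LIFO — newest first]: 305 @ $7 + 352 @ $7 + 187 @ $5 = $5,534
Ending inventory: 259 @ $4 + 135 @ $5 = $1,711

COGS = $5,534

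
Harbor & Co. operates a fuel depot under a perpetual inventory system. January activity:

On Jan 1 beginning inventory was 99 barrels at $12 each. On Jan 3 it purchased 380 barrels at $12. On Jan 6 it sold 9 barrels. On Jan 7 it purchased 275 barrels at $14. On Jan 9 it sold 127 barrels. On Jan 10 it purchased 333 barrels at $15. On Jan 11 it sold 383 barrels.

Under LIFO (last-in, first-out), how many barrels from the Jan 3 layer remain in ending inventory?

Jan 6, 9 sold [LIFO — newest first]: 9 @ $12 = $108
Jan 9, 127 sold [LIFO — newest first]: 127 @ $14 = $1,778
Jan 11, 383 sold [LIFO — newest first]: 333 @ $15 + 50 @ $14 = $5,695
Total COGS = $108 + $1,778 + $5,695 = $7,581
Ending inventory: 99 @ $12 + 371 @ $12 + 98 @ $14 = $7,012

371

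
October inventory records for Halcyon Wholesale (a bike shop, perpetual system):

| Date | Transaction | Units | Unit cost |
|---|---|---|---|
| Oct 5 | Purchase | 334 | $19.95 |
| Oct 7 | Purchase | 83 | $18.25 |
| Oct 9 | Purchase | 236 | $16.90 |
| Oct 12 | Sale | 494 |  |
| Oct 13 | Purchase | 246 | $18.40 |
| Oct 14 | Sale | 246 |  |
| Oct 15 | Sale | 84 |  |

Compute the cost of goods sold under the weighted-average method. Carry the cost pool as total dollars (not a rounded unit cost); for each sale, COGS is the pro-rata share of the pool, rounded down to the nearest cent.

After Oct 5: 334 on hand, pool $6,663.30 (≈ $19.9500 each)
After Oct 7: 417 on hand, pool $8,178.05 (≈ $19.6116 each)
After Oct 9: 653 on hand, pool $12,166.45 (≈ $18.6316 each)
Oct 12, sell 494: 494/653 × $12,166.45 → $9,204.02
After Oct 13: 405 on hand, pool $7,488.83 (≈ $18.4909 each)
Oct 14, sell 246: 246/405 × $7,488.83 → $4,548.77
Oct 15, sell 84: 84/159 × $2,940.06 → $1,553.23
Total COGS = $9,204.02 + $4,548.77 + $1,553.23 = $15,306.02
Ending inventory (cost pool remaining) = $1,386.83

COGS = $15,306.02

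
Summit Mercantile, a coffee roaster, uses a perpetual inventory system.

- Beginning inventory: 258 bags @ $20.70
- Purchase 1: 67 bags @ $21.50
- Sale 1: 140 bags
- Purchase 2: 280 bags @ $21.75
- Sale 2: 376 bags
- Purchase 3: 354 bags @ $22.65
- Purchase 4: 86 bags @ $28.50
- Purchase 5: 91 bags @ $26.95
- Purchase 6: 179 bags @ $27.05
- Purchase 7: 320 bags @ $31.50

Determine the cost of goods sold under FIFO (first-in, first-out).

COGS = $10,935.35

Sale 1 (140) [FIFO — oldest first]: 140 @ $20.70 = $2,898.00
Sale 2 (376) [FIFO — oldest first]: 118 @ $20.70 + 67 @ $21.50 + 191 @ $21.75 = $8,037.35
Total COGS = $2,898.00 + $8,037.35 = $10,935.35
Ending inventory: 89 @ $21.75 + 354 @ $22.65 + 86 @ $28.50 + 91 @ $26.95 + 179 @ $27.05 + 320 @ $31.50 = $29,779.25
Check: goods available $40,714.60 = COGS $10,935.35 + ending $29,779.25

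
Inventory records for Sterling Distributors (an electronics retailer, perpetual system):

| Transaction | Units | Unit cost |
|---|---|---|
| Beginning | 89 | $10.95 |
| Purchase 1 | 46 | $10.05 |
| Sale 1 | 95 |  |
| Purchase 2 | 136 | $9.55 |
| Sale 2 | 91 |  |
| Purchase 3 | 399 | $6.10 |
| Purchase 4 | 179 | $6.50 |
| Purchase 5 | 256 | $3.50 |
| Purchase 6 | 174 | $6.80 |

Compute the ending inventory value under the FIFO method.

Sale 1 (95) [FIFO — oldest first]: 89 @ $10.95 + 6 @ $10.05 = $1,034.85
Sale 2 (91) [FIFO — oldest first]: 40 @ $10.05 + 51 @ $9.55 = $889.05
Total COGS = $1,034.85 + $889.05 = $1,923.90
Ending inventory: 85 @ $9.55 + 399 @ $6.10 + 179 @ $6.50 + 256 @ $3.50 + 174 @ $6.80 = $6,488.35

Ending inventory = $6,488.35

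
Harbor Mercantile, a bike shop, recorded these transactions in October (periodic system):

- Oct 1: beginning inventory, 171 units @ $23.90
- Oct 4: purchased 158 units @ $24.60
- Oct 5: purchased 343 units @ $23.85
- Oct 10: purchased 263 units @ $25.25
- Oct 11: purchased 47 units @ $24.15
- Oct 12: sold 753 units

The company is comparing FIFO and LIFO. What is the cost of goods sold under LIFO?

COGS = $18,416.35

FIFO COGS: 171 @ $23.90 + 158 @ $24.60 + 343 @ $23.85 + 81 @ $25.25 = $18,199.50
LIFO COGS: 47 @ $24.15 + 263 @ $25.25 + 343 @ $23.85 + 100 @ $24.60 = $18,416.35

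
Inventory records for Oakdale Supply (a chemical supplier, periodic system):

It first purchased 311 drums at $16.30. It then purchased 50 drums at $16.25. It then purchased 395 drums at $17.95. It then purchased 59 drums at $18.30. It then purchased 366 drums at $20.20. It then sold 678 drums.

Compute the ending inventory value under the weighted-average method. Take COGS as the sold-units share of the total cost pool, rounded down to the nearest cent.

Ending inventory = $9,133.63

Sale 1, sell 678: 678/1181 × $21,444.95 → $12,311.32
Ending inventory (cost pool remaining) = $9,133.63
Check: goods available $21,444.95 = COGS $12,311.32 + ending $9,133.63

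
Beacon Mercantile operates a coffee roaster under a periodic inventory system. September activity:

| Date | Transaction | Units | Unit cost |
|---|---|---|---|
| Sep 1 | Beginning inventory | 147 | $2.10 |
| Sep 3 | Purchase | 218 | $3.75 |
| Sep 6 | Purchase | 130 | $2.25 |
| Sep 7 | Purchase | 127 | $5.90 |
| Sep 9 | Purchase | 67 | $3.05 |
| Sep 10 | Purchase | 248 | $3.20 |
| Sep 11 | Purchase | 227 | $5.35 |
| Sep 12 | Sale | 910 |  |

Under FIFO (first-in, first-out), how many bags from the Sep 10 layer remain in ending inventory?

27

Sep 12, 910 sold [FIFO — oldest first]: 147 @ $2.10 + 218 @ $3.75 + 130 @ $2.25 + 127 @ $5.90 + 67 @ $3.05 + 221 @ $3.20 = $3,079.55
Ending inventory: 27 @ $3.20 + 227 @ $5.35 = $1,300.85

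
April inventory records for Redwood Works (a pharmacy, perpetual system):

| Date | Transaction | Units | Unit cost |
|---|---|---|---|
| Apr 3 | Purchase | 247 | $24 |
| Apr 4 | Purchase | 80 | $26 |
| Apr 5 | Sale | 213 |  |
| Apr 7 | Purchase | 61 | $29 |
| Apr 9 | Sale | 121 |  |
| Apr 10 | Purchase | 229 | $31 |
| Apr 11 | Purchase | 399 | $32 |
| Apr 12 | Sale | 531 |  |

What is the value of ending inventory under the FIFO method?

Ending inventory = $4,832

Apr 5, 213 sold [FIFO — oldest first]: 213 @ $24 = $5,112
Apr 9, 121 sold [FIFO — oldest first]: 34 @ $24 + 80 @ $26 + 7 @ $29 = $3,099
Apr 12, 531 sold [FIFO — oldest first]: 54 @ $29 + 229 @ $31 + 248 @ $32 = $16,601
Total COGS = $5,112 + $3,099 + $16,601 = $24,812
Ending inventory: 151 @ $32 = $4,832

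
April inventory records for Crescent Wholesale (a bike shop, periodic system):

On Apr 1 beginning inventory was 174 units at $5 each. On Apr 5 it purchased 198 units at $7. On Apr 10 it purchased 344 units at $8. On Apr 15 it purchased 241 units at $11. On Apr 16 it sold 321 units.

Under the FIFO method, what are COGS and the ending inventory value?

Apr 16, 321 sold [FIFO — oldest first]: 174 @ $5 + 147 @ $7 = $1,899
Ending inventory: 51 @ $7 + 344 @ $8 + 241 @ $11 = $5,760
Check: goods available $7,659 = COGS $1,899 + ending $5,760

COGS = $1,899; ending inventory = $5,760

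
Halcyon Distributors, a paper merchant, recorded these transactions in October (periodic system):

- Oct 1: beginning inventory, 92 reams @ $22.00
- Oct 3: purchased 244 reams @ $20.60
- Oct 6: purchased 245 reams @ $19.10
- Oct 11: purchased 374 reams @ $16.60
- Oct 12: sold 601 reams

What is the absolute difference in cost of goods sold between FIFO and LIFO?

$1,517.80

FIFO COGS: 92 @ $22.00 + 244 @ $20.60 + 245 @ $19.10 + 20 @ $16.60 = $12,061.90
LIFO COGS: 374 @ $16.60 + 227 @ $19.10 = $10,544.10
Difference = |$12,061.90 − $10,544.10| = $1,517.80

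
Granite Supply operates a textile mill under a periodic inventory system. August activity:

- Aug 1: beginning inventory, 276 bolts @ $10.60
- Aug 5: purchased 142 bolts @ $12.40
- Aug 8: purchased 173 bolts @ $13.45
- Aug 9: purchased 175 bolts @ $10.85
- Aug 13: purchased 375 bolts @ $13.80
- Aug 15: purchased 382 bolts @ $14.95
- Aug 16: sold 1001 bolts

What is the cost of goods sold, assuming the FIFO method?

COGS = $12,155.00

Aug 16, 1001 sold [FIFO — oldest first]: 276 @ $10.60 + 142 @ $12.40 + 173 @ $13.45 + 175 @ $10.85 + 235 @ $13.80 = $12,155.00
Ending inventory: 140 @ $13.80 + 382 @ $14.95 = $7,642.90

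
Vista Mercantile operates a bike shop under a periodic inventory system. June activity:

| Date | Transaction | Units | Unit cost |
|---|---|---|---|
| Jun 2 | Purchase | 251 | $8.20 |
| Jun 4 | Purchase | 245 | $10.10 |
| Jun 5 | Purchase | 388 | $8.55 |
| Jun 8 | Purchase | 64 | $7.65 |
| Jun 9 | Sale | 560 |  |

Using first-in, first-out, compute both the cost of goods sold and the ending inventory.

COGS = $5,079.90; ending inventory = $3,259.80

Jun 9, 560 sold [FIFO — oldest first]: 251 @ $8.20 + 245 @ $10.10 + 64 @ $8.55 = $5,079.90
Ending inventory: 324 @ $8.55 + 64 @ $7.65 = $3,259.80
Check: goods available $8,339.70 = COGS $5,079.90 + ending $3,259.80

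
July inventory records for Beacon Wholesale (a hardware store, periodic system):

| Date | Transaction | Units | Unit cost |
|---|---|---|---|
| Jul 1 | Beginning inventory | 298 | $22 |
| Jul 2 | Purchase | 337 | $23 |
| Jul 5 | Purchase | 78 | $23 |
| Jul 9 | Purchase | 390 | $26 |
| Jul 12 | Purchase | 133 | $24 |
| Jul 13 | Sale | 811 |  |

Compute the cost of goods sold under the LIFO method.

Jul 13, 811 sold [LIFO — newest first]: 133 @ $24 + 390 @ $26 + 78 @ $23 + 210 @ $23 = $19,956
Ending inventory: 298 @ $22 + 127 @ $23 = $9,477

COGS = $19,956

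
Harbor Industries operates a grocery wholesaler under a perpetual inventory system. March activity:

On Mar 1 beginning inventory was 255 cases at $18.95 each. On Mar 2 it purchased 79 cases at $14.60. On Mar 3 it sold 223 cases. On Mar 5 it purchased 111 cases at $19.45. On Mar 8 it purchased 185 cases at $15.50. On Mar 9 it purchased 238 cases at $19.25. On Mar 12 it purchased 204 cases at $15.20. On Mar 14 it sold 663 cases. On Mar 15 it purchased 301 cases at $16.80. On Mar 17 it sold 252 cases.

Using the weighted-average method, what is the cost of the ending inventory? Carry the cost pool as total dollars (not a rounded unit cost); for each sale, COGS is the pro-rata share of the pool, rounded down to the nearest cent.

After Mar 1: 255 on hand, pool $4,832.25 (≈ $18.9500 each)
After Mar 2: 334 on hand, pool $5,985.65 (≈ $17.9211 each)
Mar 3, sell 223: 223/334 × $5,985.65 → $3,996.40
After Mar 5: 222 on hand, pool $4,148.20 (≈ $18.6856 each)
After Mar 8: 407 on hand, pool $7,015.70 (≈ $17.2376 each)
After Mar 9: 645 on hand, pool $11,597.20 (≈ $17.9802 each)
After Mar 12: 849 on hand, pool $14,698.00 (≈ $17.3121 each)
Mar 14, sell 663: 663/849 × $14,698.00 → $11,477.94
After Mar 15: 487 on hand, pool $8,276.86 (≈ $16.9956 each)
Mar 17, sell 252: 252/487 × $8,276.86 → $4,282.89
Total COGS = $3,996.40 + $11,477.94 + $4,282.89 = $19,757.23
Ending inventory (cost pool remaining) = $3,993.97
Check: goods available $23,751.20 = COGS $19,757.23 + ending $3,993.97

Ending inventory = $3,993.97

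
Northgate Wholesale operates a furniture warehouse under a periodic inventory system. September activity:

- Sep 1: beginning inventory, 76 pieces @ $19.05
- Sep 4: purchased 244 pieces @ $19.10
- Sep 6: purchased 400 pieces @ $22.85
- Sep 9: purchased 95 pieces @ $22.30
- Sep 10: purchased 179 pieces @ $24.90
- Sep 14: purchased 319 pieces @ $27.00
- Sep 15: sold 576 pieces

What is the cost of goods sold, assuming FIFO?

Sep 15, 576 sold [FIFO — oldest first]: 76 @ $19.05 + 244 @ $19.10 + 256 @ $22.85 = $11,957.80
Ending inventory: 144 @ $22.85 + 95 @ $22.30 + 179 @ $24.90 + 319 @ $27.00 = $18,479.00

COGS = $11,957.80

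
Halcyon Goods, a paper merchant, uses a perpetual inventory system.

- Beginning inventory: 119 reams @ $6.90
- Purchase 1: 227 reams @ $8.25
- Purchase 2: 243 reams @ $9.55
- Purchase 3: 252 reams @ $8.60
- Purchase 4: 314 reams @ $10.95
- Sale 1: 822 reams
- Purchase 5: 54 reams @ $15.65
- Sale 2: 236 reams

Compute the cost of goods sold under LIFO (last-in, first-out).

COGS = $10,380.00

Sale 1 (822) [LIFO — newest first]: 314 @ $10.95 + 252 @ $8.60 + 243 @ $9.55 + 13 @ $8.25 = $8,033.40
Sale 2 (236) [LIFO — newest first]: 54 @ $15.65 + 182 @ $8.25 = $2,346.60
Total COGS = $8,033.40 + $2,346.60 = $10,380.00
Ending inventory: 119 @ $6.90 + 32 @ $8.25 = $1,085.10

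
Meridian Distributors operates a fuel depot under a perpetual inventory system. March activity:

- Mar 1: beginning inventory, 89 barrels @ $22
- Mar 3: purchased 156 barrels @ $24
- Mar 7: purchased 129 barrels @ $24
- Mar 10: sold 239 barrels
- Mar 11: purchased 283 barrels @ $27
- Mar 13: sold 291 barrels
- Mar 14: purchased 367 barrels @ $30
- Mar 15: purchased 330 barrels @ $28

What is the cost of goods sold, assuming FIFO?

COGS = $13,010

Mar 10, 239 sold [FIFO — oldest first]: 89 @ $22 + 150 @ $24 = $5,558
Mar 13, 291 sold [FIFO — oldest first]: 6 @ $24 + 129 @ $24 + 156 @ $27 = $7,452
Total COGS = $5,558 + $7,452 = $13,010
Ending inventory: 127 @ $27 + 367 @ $30 + 330 @ $28 = $23,679
Check: goods available $36,689 = COGS $13,010 + ending $23,679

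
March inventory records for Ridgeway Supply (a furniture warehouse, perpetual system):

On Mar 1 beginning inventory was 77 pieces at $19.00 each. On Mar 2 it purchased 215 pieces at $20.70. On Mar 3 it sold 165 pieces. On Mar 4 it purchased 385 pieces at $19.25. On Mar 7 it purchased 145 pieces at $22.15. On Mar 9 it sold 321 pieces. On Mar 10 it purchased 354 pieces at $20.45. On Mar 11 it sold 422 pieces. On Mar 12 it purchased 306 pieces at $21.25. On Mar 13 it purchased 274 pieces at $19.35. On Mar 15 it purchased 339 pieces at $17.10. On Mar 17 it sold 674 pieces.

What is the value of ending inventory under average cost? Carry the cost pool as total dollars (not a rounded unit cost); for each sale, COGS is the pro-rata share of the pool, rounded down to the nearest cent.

After Mar 1: 77 on hand, pool $1,463.00 (≈ $19.0000 each)
After Mar 2: 292 on hand, pool $5,913.50 (≈ $20.2517 each)
Mar 3, sell 165: 165/292 × $5,913.50 → $3,341.53
After Mar 4: 512 on hand, pool $9,983.22 (≈ $19.4985 each)
After Mar 7: 657 on hand, pool $13,194.97 (≈ $20.0837 each)
Mar 9, sell 321: 321/657 × $13,194.97 → $6,446.85
After Mar 10: 690 on hand, pool $13,987.42 (≈ $20.2716 each)
Mar 11, sell 422: 422/690 × $13,987.42 → $8,554.62
After Mar 12: 574 on hand, pool $11,935.30 (≈ $20.7932 each)
After Mar 13: 848 on hand, pool $17,237.20 (≈ $20.3269 each)
After Mar 15: 1187 on hand, pool $23,034.10 (≈ $19.4053 each)
Mar 17, sell 674: 674/1187 × $23,034.10 → $13,079.17
Total COGS = $3,341.53 + $6,446.85 + $8,554.62 + $13,079.17 = $31,422.17
Ending inventory (cost pool remaining) = $9,954.93
Check: goods available $41,377.10 = COGS $31,422.17 + ending $9,954.93

Ending inventory = $9,954.93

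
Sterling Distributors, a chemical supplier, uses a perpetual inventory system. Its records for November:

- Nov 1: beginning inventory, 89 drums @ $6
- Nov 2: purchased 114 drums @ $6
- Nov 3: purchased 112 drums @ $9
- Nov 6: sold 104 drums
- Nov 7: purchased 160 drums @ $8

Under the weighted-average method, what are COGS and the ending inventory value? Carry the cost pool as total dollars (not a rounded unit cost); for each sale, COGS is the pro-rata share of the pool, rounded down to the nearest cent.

COGS = $734.93; ending inventory = $2,771.07

After Nov 1: 89 on hand, pool $534.00 (≈ $6.0000 each)
After Nov 2: 203 on hand, pool $1,218.00 (≈ $6.0000 each)
After Nov 3: 315 on hand, pool $2,226.00 (≈ $7.0667 each)
Nov 6, sell 104: 104/315 × $2,226.00 → $734.93
After Nov 7: 371 on hand, pool $2,771.07 (≈ $7.4692 each)
Ending inventory (cost pool remaining) = $2,771.07
Check: goods available $3,506.00 = COGS $734.93 + ending $2,771.07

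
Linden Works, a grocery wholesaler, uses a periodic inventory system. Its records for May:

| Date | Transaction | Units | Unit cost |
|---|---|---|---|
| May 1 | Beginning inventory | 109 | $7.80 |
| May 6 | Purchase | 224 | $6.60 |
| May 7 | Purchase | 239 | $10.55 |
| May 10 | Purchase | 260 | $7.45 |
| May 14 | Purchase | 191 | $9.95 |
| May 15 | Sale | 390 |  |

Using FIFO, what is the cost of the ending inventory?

Ending inventory = $5,757.55

May 15, 390 sold [FIFO — oldest first]: 109 @ $7.80 + 224 @ $6.60 + 57 @ $10.55 = $2,929.95
Ending inventory: 182 @ $10.55 + 260 @ $7.45 + 191 @ $9.95 = $5,757.55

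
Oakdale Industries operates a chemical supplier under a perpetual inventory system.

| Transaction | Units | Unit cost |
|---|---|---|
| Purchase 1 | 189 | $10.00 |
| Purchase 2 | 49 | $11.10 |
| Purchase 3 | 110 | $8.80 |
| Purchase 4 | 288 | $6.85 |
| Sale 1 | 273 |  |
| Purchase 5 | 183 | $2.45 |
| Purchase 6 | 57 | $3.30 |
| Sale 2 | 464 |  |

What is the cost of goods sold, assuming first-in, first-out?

COGS = $5,622.15

Sale 1 (273) [FIFO — oldest first]: 189 @ $10.00 + 49 @ $11.10 + 35 @ $8.80 = $2,741.90
Sale 2 (464) [FIFO — oldest first]: 75 @ $8.80 + 288 @ $6.85 + 101 @ $2.45 = $2,880.25
Total COGS = $2,741.90 + $2,880.25 = $5,622.15
Ending inventory: 82 @ $2.45 + 57 @ $3.30 = $389.00
Check: goods available $6,011.15 = COGS $5,622.15 + ending $389.00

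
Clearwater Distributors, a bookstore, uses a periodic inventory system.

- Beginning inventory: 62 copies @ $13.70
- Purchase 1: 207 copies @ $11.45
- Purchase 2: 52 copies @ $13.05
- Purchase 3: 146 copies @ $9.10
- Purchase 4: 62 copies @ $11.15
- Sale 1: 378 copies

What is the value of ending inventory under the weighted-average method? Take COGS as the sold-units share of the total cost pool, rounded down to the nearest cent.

Sale 1, sell 378: 378/529 × $5,918.05 → $4,228.77
Ending inventory (cost pool remaining) = $1,689.28

Ending inventory = $1,689.28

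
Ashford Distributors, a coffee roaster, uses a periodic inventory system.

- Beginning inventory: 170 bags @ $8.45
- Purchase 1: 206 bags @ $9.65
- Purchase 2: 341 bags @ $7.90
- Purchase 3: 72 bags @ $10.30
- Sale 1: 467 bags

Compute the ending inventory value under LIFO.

Sale 1 (467) [LIFO — newest first]: 72 @ $10.30 + 341 @ $7.90 + 54 @ $9.65 = $3,956.60
Ending inventory: 170 @ $8.45 + 152 @ $9.65 = $2,903.30

Ending inventory = $2,903.30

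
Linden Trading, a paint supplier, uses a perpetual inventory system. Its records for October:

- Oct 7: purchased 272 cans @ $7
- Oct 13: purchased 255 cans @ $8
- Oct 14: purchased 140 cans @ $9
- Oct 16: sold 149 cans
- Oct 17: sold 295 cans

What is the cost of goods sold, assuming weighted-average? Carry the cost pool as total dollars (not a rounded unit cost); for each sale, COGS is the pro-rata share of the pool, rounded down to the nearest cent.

After Oct 7: 272 on hand, pool $1,904.00 (≈ $7.0000 each)
After Oct 13: 527 on hand, pool $3,944.00 (≈ $7.4839 each)
After Oct 14: 667 on hand, pool $5,204.00 (≈ $7.8021 each)
Oct 16, sell 149: 149/667 × $5,204.00 → $1,162.51
Oct 17, sell 295: 295/518 × $4,041.49 → $2,301.62
Total COGS = $1,162.51 + $2,301.62 = $3,464.13
Ending inventory (cost pool remaining) = $1,739.87

COGS = $3,464.13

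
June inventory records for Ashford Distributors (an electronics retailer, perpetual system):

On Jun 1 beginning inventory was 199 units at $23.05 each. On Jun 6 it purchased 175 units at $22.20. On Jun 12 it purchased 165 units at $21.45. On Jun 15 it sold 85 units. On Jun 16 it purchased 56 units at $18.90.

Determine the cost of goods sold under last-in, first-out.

Jun 15, 85 sold [LIFO — newest first]: 85 @ $21.45 = $1,823.25
Ending inventory: 199 @ $23.05 + 175 @ $22.20 + 80 @ $21.45 + 56 @ $18.90 = $11,246.35
Check: goods available $13,069.60 = COGS $1,823.25 + ending $11,246.35

COGS = $1,823.25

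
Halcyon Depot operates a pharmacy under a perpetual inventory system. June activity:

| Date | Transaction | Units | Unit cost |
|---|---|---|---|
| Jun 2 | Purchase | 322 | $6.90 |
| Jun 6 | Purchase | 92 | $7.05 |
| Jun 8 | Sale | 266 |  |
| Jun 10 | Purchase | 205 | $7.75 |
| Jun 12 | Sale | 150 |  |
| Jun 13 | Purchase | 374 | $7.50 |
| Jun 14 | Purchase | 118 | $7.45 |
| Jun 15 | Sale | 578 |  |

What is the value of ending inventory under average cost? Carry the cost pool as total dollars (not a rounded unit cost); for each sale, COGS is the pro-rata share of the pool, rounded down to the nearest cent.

Ending inventory = $873.36

After Jun 2: 322 on hand, pool $2,221.80 (≈ $6.9000 each)
After Jun 6: 414 on hand, pool $2,870.40 (≈ $6.9333 each)
Jun 8, sell 266: 266/414 × $2,870.40 → $1,844.26
After Jun 10: 353 on hand, pool $2,614.89 (≈ $7.4076 each)
Jun 12, sell 150: 150/353 × $2,614.89 → $1,111.14
After Jun 13: 577 on hand, pool $4,308.75 (≈ $7.4675 each)
After Jun 14: 695 on hand, pool $5,187.85 (≈ $7.4645 each)
Jun 15, sell 578: 578/695 × $5,187.85 → $4,314.49
Total COGS = $1,844.26 + $1,111.14 + $4,314.49 = $7,269.89
Ending inventory (cost pool remaining) = $873.36
Check: goods available $8,143.25 = COGS $7,269.89 + ending $873.36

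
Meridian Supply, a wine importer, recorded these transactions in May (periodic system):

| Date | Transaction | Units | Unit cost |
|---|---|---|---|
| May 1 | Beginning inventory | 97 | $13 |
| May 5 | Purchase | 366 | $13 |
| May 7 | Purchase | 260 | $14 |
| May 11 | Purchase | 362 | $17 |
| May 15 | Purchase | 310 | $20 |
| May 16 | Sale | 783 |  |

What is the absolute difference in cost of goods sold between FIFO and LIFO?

FIFO COGS: 97 @ $13 + 366 @ $13 + 260 @ $14 + 60 @ $17 = $10,679
LIFO COGS: 310 @ $20 + 362 @ $17 + 111 @ $14 = $13,908
Difference = |$10,679 − $13,908| = $3,229

$3,229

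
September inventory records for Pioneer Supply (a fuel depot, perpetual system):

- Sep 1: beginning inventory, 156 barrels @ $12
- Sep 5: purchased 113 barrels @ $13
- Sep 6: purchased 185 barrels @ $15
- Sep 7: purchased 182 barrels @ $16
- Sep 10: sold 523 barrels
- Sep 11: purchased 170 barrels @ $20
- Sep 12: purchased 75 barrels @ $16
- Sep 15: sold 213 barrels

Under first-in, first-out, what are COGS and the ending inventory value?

Sep 10, 523 sold [FIFO — oldest first]: 156 @ $12 + 113 @ $13 + 185 @ $15 + 69 @ $16 = $7,220
Sep 15, 213 sold [FIFO — oldest first]: 113 @ $16 + 100 @ $20 = $3,808
Total COGS = $7,220 + $3,808 = $11,028
Ending inventory: 70 @ $20 + 75 @ $16 = $2,600

COGS = $11,028; ending inventory = $2,600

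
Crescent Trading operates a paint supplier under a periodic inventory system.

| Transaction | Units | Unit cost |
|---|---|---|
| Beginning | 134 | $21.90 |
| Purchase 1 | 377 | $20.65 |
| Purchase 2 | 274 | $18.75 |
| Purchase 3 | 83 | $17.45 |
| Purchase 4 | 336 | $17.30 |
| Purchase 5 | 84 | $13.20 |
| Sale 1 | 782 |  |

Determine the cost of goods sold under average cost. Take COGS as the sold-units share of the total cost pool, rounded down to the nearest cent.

COGS = $14,709.31

Sale 1, sell 782: 782/1288 × $24,227.10 → $14,709.31
Ending inventory (cost pool remaining) = $9,517.79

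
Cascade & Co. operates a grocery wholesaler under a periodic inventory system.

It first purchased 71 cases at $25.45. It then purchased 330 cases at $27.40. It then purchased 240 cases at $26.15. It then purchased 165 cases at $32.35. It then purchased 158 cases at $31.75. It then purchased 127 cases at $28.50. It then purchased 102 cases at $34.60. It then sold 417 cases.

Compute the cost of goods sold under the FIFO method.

Sale 1 (417) [FIFO — oldest first]: 71 @ $25.45 + 330 @ $27.40 + 16 @ $26.15 = $11,267.35
Ending inventory: 224 @ $26.15 + 165 @ $32.35 + 158 @ $31.75 + 127 @ $28.50 + 102 @ $34.60 = $23,360.55
Check: goods available $34,627.90 = COGS $11,267.35 + ending $23,360.55

COGS = $11,267.35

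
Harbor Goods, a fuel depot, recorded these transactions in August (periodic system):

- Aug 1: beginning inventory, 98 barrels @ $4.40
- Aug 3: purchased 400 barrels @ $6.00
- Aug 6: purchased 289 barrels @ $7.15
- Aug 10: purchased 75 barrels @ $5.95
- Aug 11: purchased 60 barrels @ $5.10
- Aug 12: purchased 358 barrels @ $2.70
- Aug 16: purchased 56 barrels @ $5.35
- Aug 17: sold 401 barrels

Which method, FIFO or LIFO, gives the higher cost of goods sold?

FIFO COGS: 98 @ $4.40 + 303 @ $6.00 = $2,249.20
LIFO COGS: 56 @ $5.35 + 345 @ $2.70 = $1,231.10

FIFO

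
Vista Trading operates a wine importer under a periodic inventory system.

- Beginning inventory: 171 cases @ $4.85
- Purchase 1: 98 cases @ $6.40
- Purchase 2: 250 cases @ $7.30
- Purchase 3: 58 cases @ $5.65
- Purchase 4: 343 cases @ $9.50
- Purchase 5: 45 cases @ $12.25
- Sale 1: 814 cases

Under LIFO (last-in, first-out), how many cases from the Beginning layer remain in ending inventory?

Sale 1 (814) [LIFO — newest first]: 45 @ $12.25 + 343 @ $9.50 + 58 @ $5.65 + 250 @ $7.30 + 98 @ $6.40 + 20 @ $4.85 = $6,686.65
Ending inventory: 151 @ $4.85 = $732.35

151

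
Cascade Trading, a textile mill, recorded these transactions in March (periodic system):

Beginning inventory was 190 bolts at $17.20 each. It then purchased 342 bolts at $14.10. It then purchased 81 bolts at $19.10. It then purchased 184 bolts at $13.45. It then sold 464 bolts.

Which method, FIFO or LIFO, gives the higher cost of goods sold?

FIFO

FIFO COGS: 190 @ $17.20 + 274 @ $14.10 = $7,131.40
LIFO COGS: 184 @ $13.45 + 81 @ $19.10 + 199 @ $14.10 = $6,827.80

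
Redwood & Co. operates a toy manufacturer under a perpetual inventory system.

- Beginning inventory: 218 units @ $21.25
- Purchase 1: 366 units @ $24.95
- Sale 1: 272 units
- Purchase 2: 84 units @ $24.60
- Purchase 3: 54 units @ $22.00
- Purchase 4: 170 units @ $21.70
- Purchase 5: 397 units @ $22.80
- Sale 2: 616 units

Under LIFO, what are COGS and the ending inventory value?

COGS = $20,605.00; ending inventory = $9,154.20

Sale 1 (272) [LIFO — newest first]: 272 @ $24.95 = $6,786.40
Sale 2 (616) [LIFO — newest first]: 397 @ $22.80 + 170 @ $21.70 + 49 @ $22.00 = $13,818.60
Total COGS = $6,786.40 + $13,818.60 = $20,605.00
Ending inventory: 218 @ $21.25 + 94 @ $24.95 + 84 @ $24.60 + 5 @ $22.00 = $9,154.20
Check: goods available $29,759.20 = COGS $20,605.00 + ending $9,154.20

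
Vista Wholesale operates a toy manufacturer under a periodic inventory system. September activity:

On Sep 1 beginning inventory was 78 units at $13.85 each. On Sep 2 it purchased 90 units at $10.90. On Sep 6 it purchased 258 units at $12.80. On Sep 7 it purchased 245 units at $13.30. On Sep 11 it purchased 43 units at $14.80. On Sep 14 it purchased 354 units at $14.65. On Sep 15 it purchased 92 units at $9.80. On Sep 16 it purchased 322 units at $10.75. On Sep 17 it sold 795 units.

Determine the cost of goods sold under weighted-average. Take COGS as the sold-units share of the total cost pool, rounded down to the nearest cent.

Sep 17, sell 795: 795/1482 × $18,807.80 → $10,089.20
Ending inventory (cost pool remaining) = $8,718.60

COGS = $10,089.20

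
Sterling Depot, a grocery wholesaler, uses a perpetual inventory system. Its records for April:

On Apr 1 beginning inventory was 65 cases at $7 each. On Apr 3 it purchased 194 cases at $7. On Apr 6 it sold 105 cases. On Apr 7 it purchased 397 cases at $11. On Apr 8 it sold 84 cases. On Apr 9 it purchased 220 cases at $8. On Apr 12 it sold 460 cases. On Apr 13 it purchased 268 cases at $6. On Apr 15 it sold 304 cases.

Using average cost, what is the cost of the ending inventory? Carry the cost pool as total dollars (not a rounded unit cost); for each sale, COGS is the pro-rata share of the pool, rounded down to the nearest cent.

Ending inventory = $1,433.25

After Apr 1: 65 on hand, pool $455.00 (≈ $7.0000 each)
After Apr 3: 259 on hand, pool $1,813.00 (≈ $7.0000 each)
Apr 6, sell 105: 105/259 × $1,813.00 → $735.00
After Apr 7: 551 on hand, pool $5,445.00 (≈ $9.8820 each)
Apr 8, sell 84: 84/551 × $5,445.00 → $830.09
After Apr 9: 687 on hand, pool $6,374.91 (≈ $9.2793 each)
Apr 12, sell 460: 460/687 × $6,374.91 → $4,268.49
After Apr 13: 495 on hand, pool $3,714.42 (≈ $7.5039 each)
Apr 15, sell 304: 304/495 × $3,714.42 → $2,281.17
Total COGS = $735.00 + $830.09 + $4,268.49 + $2,281.17 = $8,114.75
Ending inventory (cost pool remaining) = $1,433.25
Check: goods available $9,548.00 = COGS $8,114.75 + ending $1,433.25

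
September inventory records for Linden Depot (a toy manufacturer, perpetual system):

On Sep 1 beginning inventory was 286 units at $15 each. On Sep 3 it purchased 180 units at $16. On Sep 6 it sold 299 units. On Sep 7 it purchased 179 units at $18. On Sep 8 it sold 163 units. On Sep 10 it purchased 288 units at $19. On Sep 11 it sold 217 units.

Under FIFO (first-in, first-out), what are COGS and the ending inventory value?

COGS = $11,038; ending inventory = $4,826

Sep 6, 299 sold [FIFO — oldest first]: 286 @ $15 + 13 @ $16 = $4,498
Sep 8, 163 sold [FIFO — oldest first]: 163 @ $16 = $2,608
Sep 11, 217 sold [FIFO — oldest first]: 4 @ $16 + 179 @ $18 + 34 @ $19 = $3,932
Total COGS = $4,498 + $2,608 + $3,932 = $11,038
Ending inventory: 254 @ $19 = $4,826
Check: goods available $15,864 = COGS $11,038 + ending $4,826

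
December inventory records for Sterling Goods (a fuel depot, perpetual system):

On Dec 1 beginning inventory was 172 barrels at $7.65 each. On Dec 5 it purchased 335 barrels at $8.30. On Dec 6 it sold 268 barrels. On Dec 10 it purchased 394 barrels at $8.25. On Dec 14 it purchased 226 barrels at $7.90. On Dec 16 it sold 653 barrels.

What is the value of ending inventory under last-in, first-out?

Ending inventory = $1,598.00

Dec 6, 268 sold [LIFO — newest first]: 268 @ $8.30 = $2,224.40
Dec 16, 653 sold [LIFO — newest first]: 226 @ $7.90 + 394 @ $8.25 + 33 @ $8.30 = $5,309.80
Total COGS = $2,224.40 + $5,309.80 = $7,534.20
Ending inventory: 172 @ $7.65 + 34 @ $8.30 = $1,598.00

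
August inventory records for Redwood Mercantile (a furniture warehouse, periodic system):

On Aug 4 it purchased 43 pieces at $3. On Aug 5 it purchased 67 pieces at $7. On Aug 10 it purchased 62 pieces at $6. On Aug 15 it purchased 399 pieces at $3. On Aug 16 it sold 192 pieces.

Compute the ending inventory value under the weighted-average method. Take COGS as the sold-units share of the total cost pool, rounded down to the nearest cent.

Ending inventory = $1,438.35

Aug 16, sell 192: 192/571 × $2,167.00 → $728.65
Ending inventory (cost pool remaining) = $1,438.35
Check: goods available $2,167.00 = COGS $728.65 + ending $1,438.35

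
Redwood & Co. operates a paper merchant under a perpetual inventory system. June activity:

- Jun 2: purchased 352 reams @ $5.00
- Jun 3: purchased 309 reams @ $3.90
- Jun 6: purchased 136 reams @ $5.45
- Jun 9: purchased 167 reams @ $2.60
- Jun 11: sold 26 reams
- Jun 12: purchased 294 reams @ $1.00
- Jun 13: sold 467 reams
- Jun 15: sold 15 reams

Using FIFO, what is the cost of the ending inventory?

Jun 11, 26 sold [FIFO — oldest first]: 26 @ $5.00 = $130.00
Jun 13, 467 sold [FIFO — oldest first]: 326 @ $5.00 + 141 @ $3.90 = $2,179.90
Jun 15, 15 sold [FIFO — oldest first]: 15 @ $3.90 = $58.50
Total COGS = $130.00 + $2,179.90 + $58.50 = $2,368.40
Ending inventory: 153 @ $3.90 + 136 @ $5.45 + 167 @ $2.60 + 294 @ $1.00 = $2,066.10
Check: goods available $4,434.50 = COGS $2,368.40 + ending $2,066.10

Ending inventory = $2,066.10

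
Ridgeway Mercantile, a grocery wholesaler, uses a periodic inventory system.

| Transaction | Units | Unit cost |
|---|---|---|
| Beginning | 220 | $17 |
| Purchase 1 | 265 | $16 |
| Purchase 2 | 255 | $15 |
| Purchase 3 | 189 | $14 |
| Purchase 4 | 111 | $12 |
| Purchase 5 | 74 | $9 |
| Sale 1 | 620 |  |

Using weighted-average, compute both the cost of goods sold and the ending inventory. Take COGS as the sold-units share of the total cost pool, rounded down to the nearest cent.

COGS = $9,154.73; ending inventory = $7,294.27

Sale 1, sell 620: 620/1114 × $16,449.00 → $9,154.73
Ending inventory (cost pool remaining) = $7,294.27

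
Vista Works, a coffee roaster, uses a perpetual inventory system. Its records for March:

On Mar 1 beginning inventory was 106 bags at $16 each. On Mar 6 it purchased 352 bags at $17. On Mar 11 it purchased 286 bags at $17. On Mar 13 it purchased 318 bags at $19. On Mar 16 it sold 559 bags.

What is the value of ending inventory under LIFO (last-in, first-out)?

Mar 16, 559 sold [LIFO — newest first]: 318 @ $19 + 241 @ $17 = $10,139
Ending inventory: 106 @ $16 + 352 @ $17 + 45 @ $17 = $8,445
Check: goods available $18,584 = COGS $10,139 + ending $8,445

Ending inventory = $8,445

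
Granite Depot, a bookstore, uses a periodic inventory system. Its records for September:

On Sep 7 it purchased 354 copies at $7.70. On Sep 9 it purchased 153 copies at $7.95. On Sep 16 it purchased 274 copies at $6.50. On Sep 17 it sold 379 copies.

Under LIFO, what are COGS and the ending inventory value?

COGS = $2,615.75; ending inventory = $3,107.40

Sep 17, 379 sold [LIFO — newest first]: 274 @ $6.50 + 105 @ $7.95 = $2,615.75
Ending inventory: 354 @ $7.70 + 48 @ $7.95 = $3,107.40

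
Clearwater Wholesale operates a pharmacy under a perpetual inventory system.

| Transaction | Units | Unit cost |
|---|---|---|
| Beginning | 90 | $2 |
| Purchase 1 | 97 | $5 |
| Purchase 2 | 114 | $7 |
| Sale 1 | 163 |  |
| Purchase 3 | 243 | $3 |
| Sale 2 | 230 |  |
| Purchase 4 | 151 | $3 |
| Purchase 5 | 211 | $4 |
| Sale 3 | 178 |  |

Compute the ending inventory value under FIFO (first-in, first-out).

Ending inventory = $1,216

Sale 1 (163) [FIFO — oldest first]: 90 @ $2 + 73 @ $5 = $545
Sale 2 (230) [FIFO — oldest first]: 24 @ $5 + 114 @ $7 + 92 @ $3 = $1,194
Sale 3 (178) [FIFO — oldest first]: 151 @ $3 + 27 @ $3 = $534
Total COGS = $545 + $1,194 + $534 = $2,273
Ending inventory: 124 @ $3 + 211 @ $4 = $1,216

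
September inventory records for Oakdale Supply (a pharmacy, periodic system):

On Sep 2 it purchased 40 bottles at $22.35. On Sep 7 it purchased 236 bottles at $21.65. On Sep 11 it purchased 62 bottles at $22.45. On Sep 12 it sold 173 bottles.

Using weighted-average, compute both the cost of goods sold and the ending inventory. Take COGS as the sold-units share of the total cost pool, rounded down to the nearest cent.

Sep 12, sell 173: 173/338 × $7,395.30 → $3,785.16
Ending inventory (cost pool remaining) = $3,610.14
Check: goods available $7,395.30 = COGS $3,785.16 + ending $3,610.14

COGS = $3,785.16; ending inventory = $3,610.14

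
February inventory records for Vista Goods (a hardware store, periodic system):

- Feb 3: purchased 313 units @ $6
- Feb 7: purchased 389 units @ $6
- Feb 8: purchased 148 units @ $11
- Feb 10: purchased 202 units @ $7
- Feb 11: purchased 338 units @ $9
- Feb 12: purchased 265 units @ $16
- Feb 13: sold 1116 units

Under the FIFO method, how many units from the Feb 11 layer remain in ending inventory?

Feb 13, 1116 sold [FIFO — oldest first]: 313 @ $6 + 389 @ $6 + 148 @ $11 + 202 @ $7 + 64 @ $9 = $7,830
Ending inventory: 274 @ $9 + 265 @ $16 = $6,706
Check: goods available $14,536 = COGS $7,830 + ending $6,706

274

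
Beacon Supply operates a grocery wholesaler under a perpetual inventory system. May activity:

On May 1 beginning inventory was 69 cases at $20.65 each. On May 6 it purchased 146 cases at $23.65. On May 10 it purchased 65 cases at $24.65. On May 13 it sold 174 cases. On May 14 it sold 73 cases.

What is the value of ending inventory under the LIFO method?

May 13, 174 sold [LIFO — newest first]: 65 @ $24.65 + 109 @ $23.65 = $4,180.10
May 14, 73 sold [LIFO — newest first]: 37 @ $23.65 + 36 @ $20.65 = $1,618.45
Total COGS = $4,180.10 + $1,618.45 = $5,798.55
Ending inventory: 33 @ $20.65 = $681.45
Check: goods available $6,480.00 = COGS $5,798.55 + ending $681.45

Ending inventory = $681.45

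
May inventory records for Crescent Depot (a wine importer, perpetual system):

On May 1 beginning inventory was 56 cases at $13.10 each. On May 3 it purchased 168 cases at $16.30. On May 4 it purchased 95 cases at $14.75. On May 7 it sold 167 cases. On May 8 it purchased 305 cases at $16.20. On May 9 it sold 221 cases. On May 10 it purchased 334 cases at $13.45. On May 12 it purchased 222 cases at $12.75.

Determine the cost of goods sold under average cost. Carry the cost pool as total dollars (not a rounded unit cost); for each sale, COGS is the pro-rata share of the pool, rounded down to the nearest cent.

After May 1: 56 on hand, pool $733.60 (≈ $13.1000 each)
After May 3: 224 on hand, pool $3,472.00 (≈ $15.5000 each)
After May 4: 319 on hand, pool $4,873.25 (≈ $15.2766 each)
May 7, sell 167: 167/319 × $4,873.25 → $2,551.19
After May 8: 457 on hand, pool $7,263.06 (≈ $15.8929 each)
May 9, sell 221: 221/457 × $7,263.06 → $3,512.33
After May 10: 570 on hand, pool $8,243.03 (≈ $14.4615 each)
After May 12: 792 on hand, pool $11,073.53 (≈ $13.9817 each)
Total COGS = $2,551.19 + $3,512.33 = $6,063.52
Ending inventory (cost pool remaining) = $11,073.53

COGS = $6,063.52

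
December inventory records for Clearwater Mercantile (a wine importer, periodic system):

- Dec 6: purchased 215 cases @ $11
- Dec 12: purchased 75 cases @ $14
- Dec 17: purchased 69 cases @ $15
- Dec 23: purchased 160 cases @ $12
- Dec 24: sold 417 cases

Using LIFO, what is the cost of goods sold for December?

Dec 24, 417 sold [LIFO — newest first]: 160 @ $12 + 69 @ $15 + 75 @ $14 + 113 @ $11 = $5,248
Ending inventory: 102 @ $11 = $1,122
Check: goods available $6,370 = COGS $5,248 + ending $1,122

COGS = $5,248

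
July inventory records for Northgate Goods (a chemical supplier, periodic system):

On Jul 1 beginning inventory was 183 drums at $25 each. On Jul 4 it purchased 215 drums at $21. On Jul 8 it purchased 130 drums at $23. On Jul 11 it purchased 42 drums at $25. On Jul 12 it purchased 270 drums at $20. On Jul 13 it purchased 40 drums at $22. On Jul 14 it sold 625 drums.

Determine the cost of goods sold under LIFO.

Jul 14, 625 sold [LIFO — newest first]: 40 @ $22 + 270 @ $20 + 42 @ $25 + 130 @ $23 + 143 @ $21 = $13,323
Ending inventory: 183 @ $25 + 72 @ $21 = $6,087
Check: goods available $19,410 = COGS $13,323 + ending $6,087

COGS = $13,323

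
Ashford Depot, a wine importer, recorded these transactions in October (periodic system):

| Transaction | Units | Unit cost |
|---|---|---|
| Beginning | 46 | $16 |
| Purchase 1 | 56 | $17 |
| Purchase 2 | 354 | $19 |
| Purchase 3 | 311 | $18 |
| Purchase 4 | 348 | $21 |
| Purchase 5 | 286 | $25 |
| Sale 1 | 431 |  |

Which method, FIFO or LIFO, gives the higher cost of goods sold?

FIFO COGS: 46 @ $16 + 56 @ $17 + 329 @ $19 = $7,939
LIFO COGS: 286 @ $25 + 145 @ $21 = $10,195

LIFO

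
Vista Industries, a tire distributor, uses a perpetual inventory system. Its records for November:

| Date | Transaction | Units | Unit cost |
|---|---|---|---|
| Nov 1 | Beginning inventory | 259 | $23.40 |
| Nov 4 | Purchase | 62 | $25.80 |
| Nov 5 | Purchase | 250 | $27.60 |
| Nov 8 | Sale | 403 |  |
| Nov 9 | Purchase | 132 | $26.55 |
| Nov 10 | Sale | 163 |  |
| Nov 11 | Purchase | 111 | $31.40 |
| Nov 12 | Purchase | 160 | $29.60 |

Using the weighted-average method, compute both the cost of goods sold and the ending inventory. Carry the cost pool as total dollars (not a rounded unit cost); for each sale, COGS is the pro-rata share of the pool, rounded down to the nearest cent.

After Nov 1: 259 on hand, pool $6,060.60 (≈ $23.4000 each)
After Nov 4: 321 on hand, pool $7,660.20 (≈ $23.8636 each)
After Nov 5: 571 on hand, pool $14,560.20 (≈ $25.4995 each)
Nov 8, sell 403: 403/571 × $14,560.20 → $10,276.28
After Nov 9: 300 on hand, pool $7,788.52 (≈ $25.9617 each)
Nov 10, sell 163: 163/300 × $7,788.52 → $4,231.76
After Nov 11: 248 on hand, pool $7,042.16 (≈ $28.3958 each)
After Nov 12: 408 on hand, pool $11,778.16 (≈ $28.8680 each)
Total COGS = $10,276.28 + $4,231.76 = $14,508.04
Ending inventory (cost pool remaining) = $11,778.16

COGS = $14,508.04; ending inventory = $11,778.16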